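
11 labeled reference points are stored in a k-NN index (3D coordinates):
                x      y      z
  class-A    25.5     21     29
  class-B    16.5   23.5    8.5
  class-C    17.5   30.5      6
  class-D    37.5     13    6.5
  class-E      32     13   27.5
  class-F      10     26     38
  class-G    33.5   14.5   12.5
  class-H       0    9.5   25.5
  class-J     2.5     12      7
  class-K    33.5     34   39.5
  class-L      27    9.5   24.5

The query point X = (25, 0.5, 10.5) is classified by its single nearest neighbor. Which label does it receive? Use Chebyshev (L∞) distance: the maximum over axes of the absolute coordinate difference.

class-D

d(X, class-A) = max(0.5, 20.5, 18.5) = 20.5
d(X, class-B) = max(8.5, 23, 2) = 23
d(X, class-C) = max(7.5, 30, 4.5) = 30
d(X, class-D) = max(12.5, 12.5, 4) = 12.5
d(X, class-E) = max(7, 12.5, 17) = 17
d(X, class-F) = max(15, 25.5, 27.5) = 27.5
d(X, class-G) = max(8.5, 14, 2) = 14
d(X, class-H) = max(25, 9, 15) = 25
d(X, class-J) = max(22.5, 11.5, 3.5) = 22.5
d(X, class-K) = max(8.5, 33.5, 29) = 33.5
d(X, class-L) = max(2, 9, 14) = 14
Minimum is at class-D.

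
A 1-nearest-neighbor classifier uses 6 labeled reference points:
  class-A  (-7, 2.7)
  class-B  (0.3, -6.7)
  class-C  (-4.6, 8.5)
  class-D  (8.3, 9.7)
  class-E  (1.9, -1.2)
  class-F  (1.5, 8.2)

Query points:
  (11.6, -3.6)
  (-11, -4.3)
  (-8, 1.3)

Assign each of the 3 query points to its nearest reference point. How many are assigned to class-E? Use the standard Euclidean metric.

(11.6, -3.6) — d² to each: class-A:385.65, class-B:137.3, class-C:408.85, class-D:187.78, class-E:99.85, class-F:241.25 → nearest is class-E
(-11, -4.3) — d² to each: class-A:65, class-B:133.45, class-C:204.8, class-D:568.49, class-E:176.02, class-F:312.5 → nearest is class-A
(-8, 1.3) — d² to each: class-A:2.96, class-B:132.89, class-C:63.4, class-D:336.25, class-E:104.26, class-F:137.86 → nearest is class-A
1 of the 3 points has class-E as nearest.

1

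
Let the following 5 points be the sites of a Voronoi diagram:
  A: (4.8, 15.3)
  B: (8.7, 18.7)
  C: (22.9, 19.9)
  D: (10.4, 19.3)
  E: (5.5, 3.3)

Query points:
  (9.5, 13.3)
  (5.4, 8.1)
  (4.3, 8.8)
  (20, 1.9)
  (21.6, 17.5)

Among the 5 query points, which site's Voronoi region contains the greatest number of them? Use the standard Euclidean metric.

E

(9.5, 13.3) — d² to each: A:26.09, B:29.8, C:223.12, D:36.81, E:116 → nearest is A
(5.4, 8.1) — d² to each: A:52.2, B:123.25, C:445.49, D:150.44, E:23.05 → nearest is E
(4.3, 8.8) — d² to each: A:42.5, B:117.37, C:469.17, D:147.46, E:31.69 → nearest is E
(20, 1.9) — d² to each: A:410.6, B:409.93, C:332.41, D:394.92, E:212.21 → nearest is E
(21.6, 17.5) — d² to each: A:287.08, B:167.85, C:7.45, D:128.68, E:460.85 → nearest is C
Tally — A:1, C:1, E:3. E captures the most (3).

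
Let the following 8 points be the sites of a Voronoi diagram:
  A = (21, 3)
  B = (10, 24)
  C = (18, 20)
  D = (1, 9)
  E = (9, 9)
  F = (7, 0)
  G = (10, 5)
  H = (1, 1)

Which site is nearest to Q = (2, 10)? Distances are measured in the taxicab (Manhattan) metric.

d(Q,A) = |2−21| + |10−3| = 19 + 7 = 26
d(Q,B) = |2−10| + |10−24| = 8 + 14 = 22
d(Q,C) = |2−18| + |10−20| = 16 + 10 = 26
d(Q,D) = |2−1| + |10−9| = 1 + 1 = 2
d(Q,E) = |2−9| + |10−9| = 7 + 1 = 8
d(Q,F) = |2−7| + |10−0| = 5 + 10 = 15
d(Q,G) = |2−10| + |10−5| = 8 + 5 = 13
d(Q,H) = |2−1| + |10−1| = 1 + 9 = 10
D is nearest.

D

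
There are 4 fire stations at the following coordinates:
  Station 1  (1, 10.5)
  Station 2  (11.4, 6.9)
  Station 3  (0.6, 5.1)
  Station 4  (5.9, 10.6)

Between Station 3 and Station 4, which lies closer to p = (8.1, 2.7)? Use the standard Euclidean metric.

Compare squared distances:
d²(p, Station 3) = (8.1−0.6)² + (2.7−5.1)² = 56.25 + 5.76 = 62.01
d²(p, Station 4) = (8.1−5.9)² + (2.7−10.6)² = 4.84 + 62.41 = 67.25
62.01 < 67.25, so Station 3 is closer.

Station 3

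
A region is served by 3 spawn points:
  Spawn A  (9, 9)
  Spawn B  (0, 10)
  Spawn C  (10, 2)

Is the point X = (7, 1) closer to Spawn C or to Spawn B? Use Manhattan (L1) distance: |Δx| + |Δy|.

d(X, Spawn C) = |7−10| + |1−2| = 3 + 1 = 4
d(X, Spawn B) = |7−0| + |1−10| = 7 + 9 = 16
4 < 16, so Spawn C is closer.

Spawn C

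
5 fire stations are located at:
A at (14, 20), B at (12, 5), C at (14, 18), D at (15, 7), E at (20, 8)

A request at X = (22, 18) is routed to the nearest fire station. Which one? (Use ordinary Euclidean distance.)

Since √ is increasing, it suffices to compare squared distances:
|XA|² = (22−14)² + (18−20)² = 64 + 4 = 68
|XB|² = (22−12)² + (18−5)² = 100 + 169 = 269
|XC|² = (22−14)² + (18−18)² = 64 + 0 = 64
|XD|² = (22−15)² + (18−7)² = 49 + 121 = 170
|XE|² = (22−20)² + (18−8)² = 4 + 100 = 104
C is nearest.

C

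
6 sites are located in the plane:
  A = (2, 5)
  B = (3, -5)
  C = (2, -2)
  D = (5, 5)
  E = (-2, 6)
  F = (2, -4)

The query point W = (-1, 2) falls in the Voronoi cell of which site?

Since √ is increasing, it suffices to compare squared distances:
|WA|² = 9 + 9 = 18
|WB|² = 16 + 49 = 65
|WC|² = 9 + 16 = 25
|WD|² = 36 + 9 = 45
|WE|² = 1 + 16 = 17
|WF|² = 9 + 36 = 45
Minimum is at E.

E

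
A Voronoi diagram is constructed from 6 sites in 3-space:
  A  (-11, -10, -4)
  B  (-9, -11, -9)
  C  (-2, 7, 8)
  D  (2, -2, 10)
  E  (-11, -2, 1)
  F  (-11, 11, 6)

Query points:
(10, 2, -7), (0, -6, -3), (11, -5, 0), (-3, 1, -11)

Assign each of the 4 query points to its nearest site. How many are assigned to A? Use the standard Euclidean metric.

(10, 2, -7) — d² to each: A:594, B:534, C:394, D:369, E:521, F:691 → nearest is D
(0, -6, -3) — d² to each: A:138, B:142, C:294, D:189, E:153, F:491 → nearest is A
(11, -5, 0) — d² to each: A:525, B:517, C:377, D:190, E:494, F:776 → nearest is D
(-3, 1, -11) — d² to each: A:234, B:184, C:398, D:475, E:217, F:453 → nearest is B
1 of the 4 points has A as nearest.

1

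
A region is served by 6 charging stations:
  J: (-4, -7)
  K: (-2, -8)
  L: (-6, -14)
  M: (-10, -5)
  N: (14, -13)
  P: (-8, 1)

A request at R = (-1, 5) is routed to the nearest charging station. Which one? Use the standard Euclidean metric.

Compare squared distances (the ordering matches that of the actual distances):
|RJ|² = (-1−(-4))² + (5−(-7))² = 9 + 144 = 153
|RK|² = (-1−(-2))² + (5−(-8))² = 1 + 169 = 170
|RL|² = (-1−(-6))² + (5−(-14))² = 25 + 361 = 386
|RM|² = (-1−(-10))² + (5−(-5))² = 81 + 100 = 181
|RN|² = (-1−14)² + (5−(-13))² = 225 + 324 = 549
|RP|² = (-1−(-8))² + (5−1)² = 49 + 16 = 65
P is nearest.

P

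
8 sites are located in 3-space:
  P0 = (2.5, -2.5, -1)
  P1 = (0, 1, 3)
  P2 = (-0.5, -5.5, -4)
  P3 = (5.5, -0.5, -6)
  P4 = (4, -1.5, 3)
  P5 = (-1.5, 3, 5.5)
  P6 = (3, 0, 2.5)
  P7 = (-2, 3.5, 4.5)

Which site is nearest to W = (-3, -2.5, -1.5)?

P2

Squared Euclidean distances:
|WP0|² = 30.25 + 0 + 0.25 = 30.5
|WP1|² = 9 + 12.25 + 20.25 = 41.5
|WP2|² = 6.25 + 9 + 6.25 = 21.5
|WP3|² = 72.25 + 4 + 20.25 = 96.5
|WP4|² = 49 + 1 + 20.25 = 70.25
|WP5|² = 2.25 + 30.25 + 49 = 81.5
|WP6|² = 36 + 6.25 + 16 = 58.25
|WP7|² = 1 + 36 + 36 = 73
Minimum is at P2.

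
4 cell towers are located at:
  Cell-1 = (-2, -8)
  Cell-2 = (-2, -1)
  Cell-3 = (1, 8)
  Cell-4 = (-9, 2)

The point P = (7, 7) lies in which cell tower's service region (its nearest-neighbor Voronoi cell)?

Since √ is increasing, it suffices to compare squared distances:
d²(P, Cell-1) = (7−(-2))² + (7−(-8))² = 81 + 225 = 306
d²(P, Cell-2) = (7−(-2))² + (7−(-1))² = 81 + 64 = 145
d²(P, Cell-3) = (7−1)² + (7−8)² = 36 + 1 = 37
d²(P, Cell-4) = (7−(-9))² + (7−2)² = 256 + 25 = 281
Minimum is at Cell-3.

Cell-3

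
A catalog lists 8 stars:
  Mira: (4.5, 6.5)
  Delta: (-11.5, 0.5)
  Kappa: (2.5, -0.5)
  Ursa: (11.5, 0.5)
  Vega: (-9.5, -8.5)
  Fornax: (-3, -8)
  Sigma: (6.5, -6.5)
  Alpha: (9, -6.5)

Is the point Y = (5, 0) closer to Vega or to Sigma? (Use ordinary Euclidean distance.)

Compare squared distances:
d²(Y, Vega) = (5−(-9.5))² + (0−(-8.5))² = 210.25 + 72.25 = 282.5
d²(Y, Sigma) = (5−6.5)² + (0−(-6.5))² = 2.25 + 42.25 = 44.5
282.5 > 44.5, so Sigma is closer.

Sigma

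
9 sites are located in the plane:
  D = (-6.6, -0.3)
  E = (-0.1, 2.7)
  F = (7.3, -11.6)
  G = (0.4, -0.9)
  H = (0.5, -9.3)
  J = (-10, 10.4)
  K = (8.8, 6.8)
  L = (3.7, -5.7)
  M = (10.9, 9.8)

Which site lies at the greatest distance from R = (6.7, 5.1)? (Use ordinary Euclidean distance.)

J

Squared Euclidean distances:
|RD|² = (6.7−(-6.6))² + (5.1−(-0.3))² = 176.89 + 29.16 = 206.05
|RE|² = (6.7−(-0.1))² + (5.1−2.7)² = 46.24 + 5.76 = 52
|RF|² = (6.7−7.3)² + (5.1−(-11.6))² = 0.36 + 278.89 = 279.25
|RG|² = (6.7−0.4)² + (5.1−(-0.9))² = 39.69 + 36 = 75.69
|RH|² = (6.7−0.5)² + (5.1−(-9.3))² = 38.44 + 207.36 = 245.8
|RJ|² = (6.7−(-10))² + (5.1−10.4)² = 278.89 + 28.09 = 306.98
|RK|² = (6.7−8.8)² + (5.1−6.8)² = 4.41 + 2.89 = 7.3
|RL|² = (6.7−3.7)² + (5.1−(-5.7))² = 9 + 116.64 = 125.64
|RM|² = (6.7−10.9)² + (5.1−9.8)² = 17.64 + 22.09 = 39.73
The largest is to J.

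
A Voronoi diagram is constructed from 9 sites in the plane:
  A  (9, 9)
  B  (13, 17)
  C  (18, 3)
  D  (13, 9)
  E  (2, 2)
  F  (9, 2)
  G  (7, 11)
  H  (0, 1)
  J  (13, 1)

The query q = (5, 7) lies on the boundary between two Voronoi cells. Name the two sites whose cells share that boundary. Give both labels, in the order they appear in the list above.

Squared distances from q to each site:
|qA|² = 16 + 4 = 20
|qB|² = 64 + 100 = 164
|qC|² = 169 + 16 = 185
|qD|² = 64 + 4 = 68
|qE|² = 9 + 25 = 34
|qF|² = 16 + 25 = 41
|qG|² = 4 + 16 = 20
|qH|² = 25 + 36 = 61
|qJ|² = 64 + 36 = 100
q is equidistant from A and G (both at squared distance 20), and every other site is strictly farther — so q lies on the A–G Voronoi edge.

A and G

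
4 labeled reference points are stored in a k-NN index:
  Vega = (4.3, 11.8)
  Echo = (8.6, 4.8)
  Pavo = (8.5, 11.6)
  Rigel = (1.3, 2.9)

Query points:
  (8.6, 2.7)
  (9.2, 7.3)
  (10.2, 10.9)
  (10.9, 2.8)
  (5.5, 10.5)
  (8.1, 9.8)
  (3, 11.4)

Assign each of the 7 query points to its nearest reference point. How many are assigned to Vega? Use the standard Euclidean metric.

2

(8.6, 2.7) — d² to each: Vega:101.3, Echo:4.41, Pavo:79.22, Rigel:53.33 → nearest is Echo
(9.2, 7.3) — d² to each: Vega:44.26, Echo:6.61, Pavo:18.98, Rigel:81.77 → nearest is Echo
(10.2, 10.9) — d² to each: Vega:35.62, Echo:39.77, Pavo:3.38, Rigel:143.21 → nearest is Pavo
(10.9, 2.8) — d² to each: Vega:124.56, Echo:9.29, Pavo:83.2, Rigel:92.17 → nearest is Echo
(5.5, 10.5) — d² to each: Vega:3.13, Echo:42.1, Pavo:10.21, Rigel:75.4 → nearest is Vega
(8.1, 9.8) — d² to each: Vega:18.44, Echo:25.25, Pavo:3.4, Rigel:93.85 → nearest is Pavo
(3, 11.4) — d² to each: Vega:1.85, Echo:74.92, Pavo:30.29, Rigel:75.14 → nearest is Vega
2 of the 7 points have Vega as nearest.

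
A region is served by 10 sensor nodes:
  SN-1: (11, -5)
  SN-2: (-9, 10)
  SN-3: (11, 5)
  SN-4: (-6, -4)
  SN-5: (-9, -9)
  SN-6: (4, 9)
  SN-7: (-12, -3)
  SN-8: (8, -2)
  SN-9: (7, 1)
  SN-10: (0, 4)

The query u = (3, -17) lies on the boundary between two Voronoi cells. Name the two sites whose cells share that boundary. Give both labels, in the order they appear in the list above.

Squared distances from u to each site:
d²(u, SN-1) = 64 + 144 = 208
d²(u, SN-2) = 144 + 729 = 873
d²(u, SN-3) = 64 + 484 = 548
d²(u, SN-4) = 81 + 169 = 250
d²(u, SN-5) = 144 + 64 = 208
d²(u, SN-6) = 1 + 676 = 677
d²(u, SN-7) = 225 + 196 = 421
d²(u, SN-8) = 25 + 225 = 250
d²(u, SN-9) = 16 + 324 = 340
d²(u, SN-10) = 9 + 441 = 450
u is equidistant from SN-1 and SN-5 (both at squared distance 208), and every other site is strictly farther — so u lies on the SN-1–SN-5 Voronoi edge.

SN-1 and SN-5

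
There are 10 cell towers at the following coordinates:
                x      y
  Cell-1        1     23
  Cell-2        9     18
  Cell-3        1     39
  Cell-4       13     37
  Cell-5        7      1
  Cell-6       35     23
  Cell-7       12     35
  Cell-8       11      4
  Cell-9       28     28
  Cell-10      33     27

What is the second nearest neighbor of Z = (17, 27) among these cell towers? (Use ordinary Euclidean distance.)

Cell-4

Squared Euclidean distances:
d²(Z, Cell-1) = (17−1)² + (27−23)² = 256 + 16 = 272
d²(Z, Cell-2) = (17−9)² + (27−18)² = 64 + 81 = 145
d²(Z, Cell-3) = (17−1)² + (27−39)² = 256 + 144 = 400
d²(Z, Cell-4) = (17−13)² + (27−37)² = 16 + 100 = 116
d²(Z, Cell-5) = (17−7)² + (27−1)² = 100 + 676 = 776
d²(Z, Cell-6) = (17−35)² + (27−23)² = 324 + 16 = 340
d²(Z, Cell-7) = (17−12)² + (27−35)² = 25 + 64 = 89
d²(Z, Cell-8) = (17−11)² + (27−4)² = 36 + 529 = 565
d²(Z, Cell-9) = (17−28)² + (27−28)² = 121 + 1 = 122
d²(Z, Cell-10) = (17−33)² + (27−27)² = 256 + 0 = 256
Sorted ascending: Cell-7, Cell-4, Cell-9, … — the second-nearest is Cell-4.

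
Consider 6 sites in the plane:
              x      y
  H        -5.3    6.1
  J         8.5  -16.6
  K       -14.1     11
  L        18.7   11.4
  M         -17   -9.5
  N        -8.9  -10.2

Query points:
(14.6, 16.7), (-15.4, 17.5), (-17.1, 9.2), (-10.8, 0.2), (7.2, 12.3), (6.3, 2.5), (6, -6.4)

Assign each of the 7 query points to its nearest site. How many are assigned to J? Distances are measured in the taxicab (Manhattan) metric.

(14.6, 16.7) — d to each: H:30.5, J:39.4, K:34.4, L:9.4, M:57.8, N:50.4 → nearest is L
(-15.4, 17.5) — d to each: H:21.5, J:58, K:7.8, L:40.2, M:28.6, N:34.2 → nearest is K
(-17.1, 9.2) — d to each: H:14.9, J:51.4, K:4.8, L:38, M:18.8, N:27.6 → nearest is K
(-10.8, 0.2) — d to each: H:11.4, J:36.1, K:14.1, L:40.7, M:15.9, N:12.3 → nearest is H
(7.2, 12.3) — d to each: H:18.7, J:30.2, K:22.6, L:12.4, M:46, N:38.6 → nearest is L
(6.3, 2.5) — d to each: H:15.2, J:21.3, K:28.9, L:21.3, M:35.3, N:27.9 → nearest is H
(6, -6.4) — d to each: H:23.8, J:12.7, K:37.5, L:30.5, M:26.1, N:18.7 → nearest is J
1 of the 7 points has J as nearest.

1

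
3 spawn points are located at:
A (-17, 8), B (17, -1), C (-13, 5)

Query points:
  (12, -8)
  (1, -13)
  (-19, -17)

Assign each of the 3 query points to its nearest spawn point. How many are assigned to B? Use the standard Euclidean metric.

2

(12, -8) — d² to each: A:1097, B:74, C:794 → nearest is B
(1, -13) — d² to each: A:765, B:400, C:520 → nearest is B
(-19, -17) — d² to each: A:629, B:1552, C:520 → nearest is C
2 of the 3 points have B as nearest.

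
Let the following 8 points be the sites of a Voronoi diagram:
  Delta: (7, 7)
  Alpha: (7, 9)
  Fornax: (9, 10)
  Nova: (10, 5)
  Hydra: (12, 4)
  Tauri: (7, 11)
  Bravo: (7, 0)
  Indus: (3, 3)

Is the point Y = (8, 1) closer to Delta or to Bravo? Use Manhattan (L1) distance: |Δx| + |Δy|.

Bravo

d(Y, Delta) = |8−7| + |1−7| = 1 + 6 = 7
d(Y, Bravo) = |8−7| + |1−0| = 1 + 1 = 2
7 > 2, so Bravo is closer.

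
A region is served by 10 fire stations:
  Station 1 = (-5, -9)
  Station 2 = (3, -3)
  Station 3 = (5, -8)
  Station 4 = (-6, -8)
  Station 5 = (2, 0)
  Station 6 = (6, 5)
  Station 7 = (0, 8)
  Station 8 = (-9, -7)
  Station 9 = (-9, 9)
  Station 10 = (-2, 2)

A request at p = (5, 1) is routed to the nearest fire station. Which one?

Squared Euclidean distances:
d²(p, Station 1) = (5−(-5))² + (1−(-9))² = 100 + 100 = 200
d²(p, Station 2) = (5−3)² + (1−(-3))² = 4 + 16 = 20
d²(p, Station 3) = (5−5)² + (1−(-8))² = 0 + 81 = 81
d²(p, Station 4) = (5−(-6))² + (1−(-8))² = 121 + 81 = 202
d²(p, Station 5) = (5−2)² + (1−0)² = 9 + 1 = 10
d²(p, Station 6) = (5−6)² + (1−5)² = 1 + 16 = 17
d²(p, Station 7) = (5−0)² + (1−8)² = 25 + 49 = 74
d²(p, Station 8) = (5−(-9))² + (1−(-7))² = 196 + 64 = 260
d²(p, Station 9) = (5−(-9))² + (1−9)² = 196 + 64 = 260
d²(p, Station 10) = (5−(-2))² + (1−2)² = 49 + 1 = 50
Minimum is at Station 5.

Station 5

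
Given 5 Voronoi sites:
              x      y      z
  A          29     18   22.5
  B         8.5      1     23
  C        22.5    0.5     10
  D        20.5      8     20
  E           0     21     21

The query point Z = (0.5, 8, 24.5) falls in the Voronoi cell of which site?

B

Compare squared distances (the ordering matches that of the actual distances):
|ZA|² = (0.5−29)² + (8−18)² + (24.5−22.5)² = 812.25 + 100 + 4 = 916.25
|ZB|² = (0.5−8.5)² + (8−1)² + (24.5−23)² = 64 + 49 + 2.25 = 115.25
|ZC|² = (0.5−22.5)² + (8−0.5)² + (24.5−10)² = 484 + 56.25 + 210.25 = 750.5
|ZD|² = (0.5−20.5)² + (8−8)² + (24.5−20)² = 400 + 0 + 20.25 = 420.25
|ZE|² = (0.5−0)² + (8−21)² + (24.5−21)² = 0.25 + 169 + 12.25 = 181.5
The smallest is to B, so Z lies in the Voronoi region of B.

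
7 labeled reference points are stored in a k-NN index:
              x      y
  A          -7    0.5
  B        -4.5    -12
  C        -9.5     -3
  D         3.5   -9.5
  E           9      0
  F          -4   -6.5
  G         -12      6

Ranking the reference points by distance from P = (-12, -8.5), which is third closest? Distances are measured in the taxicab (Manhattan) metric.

d(P,A) = |-12−(-7)| + |-8.5−0.5| = 5 + 9 = 14
d(P,B) = |-12−(-4.5)| + |-8.5−(-12)| = 7.5 + 3.5 = 11
d(P,C) = |-12−(-9.5)| + |-8.5−(-3)| = 2.5 + 5.5 = 8
d(P,D) = |-12−3.5| + |-8.5−(-9.5)| = 15.5 + 1 = 16.5
d(P,E) = |-12−9| + |-8.5−0| = 21 + 8.5 = 29.5
d(P,F) = |-12−(-4)| + |-8.5−(-6.5)| = 8 + 2 = 10
d(P,G) = |-12−(-12)| + |-8.5−6| = 0 + 14.5 = 14.5
Sorted ascending: C, F, B, A, … — the third-nearest is B.

B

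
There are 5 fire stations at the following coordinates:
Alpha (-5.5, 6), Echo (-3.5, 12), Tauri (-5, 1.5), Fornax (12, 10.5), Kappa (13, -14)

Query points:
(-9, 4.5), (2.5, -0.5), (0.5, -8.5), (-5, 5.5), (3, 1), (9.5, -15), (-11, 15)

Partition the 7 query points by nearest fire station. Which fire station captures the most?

(-9, 4.5) — d² to each: Alpha:14.5, Echo:86.5, Tauri:25, Fornax:477, Kappa:826.25 → nearest is Alpha
(2.5, -0.5) — d² to each: Alpha:106.25, Echo:192.25, Tauri:60.25, Fornax:211.25, Kappa:292.5 → nearest is Tauri
(0.5, -8.5) — d² to each: Alpha:246.25, Echo:436.25, Tauri:130.25, Fornax:493.25, Kappa:186.5 → nearest is Tauri
(-5, 5.5) — d² to each: Alpha:0.5, Echo:44.5, Tauri:16, Fornax:314, Kappa:704.25 → nearest is Alpha
(3, 1) — d² to each: Alpha:97.25, Echo:163.25, Tauri:64.25, Fornax:171.25, Kappa:325 → nearest is Tauri
(9.5, -15) — d² to each: Alpha:666, Echo:898, Tauri:482.5, Fornax:656.5, Kappa:13.25 → nearest is Kappa
(-11, 15) — d² to each: Alpha:111.25, Echo:65.25, Tauri:218.25, Fornax:549.25, Kappa:1417 → nearest is Echo
Tally — Alpha:2, Echo:1, Tauri:3, Kappa:1. Tauri captures the most (3).

Tauri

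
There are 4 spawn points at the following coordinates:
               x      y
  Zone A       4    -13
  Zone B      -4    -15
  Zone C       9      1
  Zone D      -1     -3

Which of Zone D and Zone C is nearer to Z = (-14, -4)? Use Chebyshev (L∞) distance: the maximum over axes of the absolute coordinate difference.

d(Z, Zone D) = max(13, 1) = 13
d(Z, Zone C) = max(23, 5) = 23
13 < 23, so Zone D is closer.

Zone D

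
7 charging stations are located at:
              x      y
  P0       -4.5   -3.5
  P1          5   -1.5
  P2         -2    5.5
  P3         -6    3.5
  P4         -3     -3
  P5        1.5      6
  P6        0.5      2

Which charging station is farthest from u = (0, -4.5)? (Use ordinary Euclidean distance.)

P5

Since √ is increasing, it suffices to compare squared distances:
|uP0|² = (0−(-4.5))² + (-4.5−(-3.5))² = 20.25 + 1 = 21.25
|uP1|² = (0−5)² + (-4.5−(-1.5))² = 25 + 9 = 34
|uP2|² = (0−(-2))² + (-4.5−5.5)² = 4 + 100 = 104
|uP3|² = (0−(-6))² + (-4.5−3.5)² = 36 + 64 = 100
|uP4|² = (0−(-3))² + (-4.5−(-3))² = 9 + 2.25 = 11.25
|uP5|² = (0−1.5)² + (-4.5−6)² = 2.25 + 110.25 = 112.5
|uP6|² = (0−0.5)² + (-4.5−2)² = 0.25 + 42.25 = 42.5
The largest is to P5.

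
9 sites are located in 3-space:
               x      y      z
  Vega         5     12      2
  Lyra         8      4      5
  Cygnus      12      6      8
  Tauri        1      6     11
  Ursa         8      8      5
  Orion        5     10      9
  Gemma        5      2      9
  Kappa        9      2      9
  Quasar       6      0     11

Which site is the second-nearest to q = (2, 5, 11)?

Gemma

Compare squared distances (the ordering matches that of the actual distances):
d²(q, Vega) = (2−5)² + (5−12)² + (11−2)² = 9 + 49 + 81 = 139
d²(q, Lyra) = (2−8)² + (5−4)² + (11−5)² = 36 + 1 + 36 = 73
d²(q, Cygnus) = (2−12)² + (5−6)² + (11−8)² = 100 + 1 + 9 = 110
d²(q, Tauri) = (2−1)² + (5−6)² + (11−11)² = 1 + 1 + 0 = 2
d²(q, Ursa) = (2−8)² + (5−8)² + (11−5)² = 36 + 9 + 36 = 81
d²(q, Orion) = (2−5)² + (5−10)² + (11−9)² = 9 + 25 + 4 = 38
d²(q, Gemma) = (2−5)² + (5−2)² + (11−9)² = 9 + 9 + 4 = 22
d²(q, Kappa) = (2−9)² + (5−2)² + (11−9)² = 49 + 9 + 4 = 62
d²(q, Quasar) = (2−6)² + (5−0)² + (11−11)² = 16 + 25 + 0 = 41
Sorted ascending: Tauri, Gemma, Orion, … — the second-nearest is Gemma.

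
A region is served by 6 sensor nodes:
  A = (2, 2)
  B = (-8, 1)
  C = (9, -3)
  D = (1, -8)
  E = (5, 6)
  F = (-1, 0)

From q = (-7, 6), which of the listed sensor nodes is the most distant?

C

Compare squared distances (the ordering matches that of the actual distances):
|qA|² = 81 + 16 = 97
|qB|² = 1 + 25 = 26
|qC|² = 256 + 81 = 337
|qD|² = 64 + 196 = 260
|qE|² = 144 + 0 = 144
|qF|² = 36 + 36 = 72
The largest is to C.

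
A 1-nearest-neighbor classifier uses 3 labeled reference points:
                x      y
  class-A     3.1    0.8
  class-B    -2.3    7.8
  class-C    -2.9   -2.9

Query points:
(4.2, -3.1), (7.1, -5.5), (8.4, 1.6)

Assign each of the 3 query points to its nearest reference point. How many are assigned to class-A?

3

(4.2, -3.1) — d² to each: class-A:16.42, class-B:161.06, class-C:50.45 → nearest is class-A
(7.1, -5.5) — d² to each: class-A:55.69, class-B:265.25, class-C:106.76 → nearest is class-A
(8.4, 1.6) — d² to each: class-A:28.73, class-B:152.93, class-C:147.94 → nearest is class-A
3 of the 3 points have class-A as nearest.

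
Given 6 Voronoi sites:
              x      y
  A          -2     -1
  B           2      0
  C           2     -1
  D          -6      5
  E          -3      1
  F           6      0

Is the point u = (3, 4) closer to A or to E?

Compare squared distances:
|uA|² = (3−(-2))² + (4−(-1))² = 25 + 25 = 50
|uE|² = (3−(-3))² + (4−1)² = 36 + 9 = 45
50 > 45, so E is closer.

E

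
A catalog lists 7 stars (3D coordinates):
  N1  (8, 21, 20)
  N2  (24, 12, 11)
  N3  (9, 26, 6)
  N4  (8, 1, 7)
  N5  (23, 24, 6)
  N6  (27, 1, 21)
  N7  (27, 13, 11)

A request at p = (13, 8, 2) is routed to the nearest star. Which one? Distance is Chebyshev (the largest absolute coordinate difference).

d(p,N1) = max(5, 13, 18) = 18
d(p,N2) = max(11, 4, 9) = 11
d(p,N3) = max(4, 18, 4) = 18
d(p,N4) = max(5, 7, 5) = 7
d(p,N5) = max(10, 16, 4) = 16
d(p,N6) = max(14, 7, 19) = 19
d(p,N7) = max(14, 5, 9) = 14
N4 is nearest.

N4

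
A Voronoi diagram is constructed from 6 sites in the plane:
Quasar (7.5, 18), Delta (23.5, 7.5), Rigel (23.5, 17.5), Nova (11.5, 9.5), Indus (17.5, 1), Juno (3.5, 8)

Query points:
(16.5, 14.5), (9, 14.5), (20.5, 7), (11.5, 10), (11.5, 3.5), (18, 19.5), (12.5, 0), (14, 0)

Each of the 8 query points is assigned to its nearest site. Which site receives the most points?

Nova

(16.5, 14.5) — d² to each: Quasar:93.25, Delta:98, Rigel:58, Nova:50, Indus:183.25, Juno:211.25 → nearest is Nova
(9, 14.5) — d² to each: Quasar:14.5, Delta:259.25, Rigel:219.25, Nova:31.25, Indus:254.5, Juno:72.5 → nearest is Quasar
(20.5, 7) — d² to each: Quasar:290, Delta:9.25, Rigel:119.25, Nova:87.25, Indus:45, Juno:290 → nearest is Delta
(11.5, 10) — d² to each: Quasar:80, Delta:150.25, Rigel:200.25, Nova:0.25, Indus:117, Juno:68 → nearest is Nova
(11.5, 3.5) — d² to each: Quasar:226.25, Delta:160, Rigel:340, Nova:36, Indus:42.25, Juno:84.25 → nearest is Nova
(18, 19.5) — d² to each: Quasar:112.5, Delta:174.25, Rigel:34.25, Nova:142.25, Indus:342.5, Juno:342.5 → nearest is Rigel
(12.5, 0) — d² to each: Quasar:349, Delta:177.25, Rigel:427.25, Nova:91.25, Indus:26, Juno:145 → nearest is Indus
(14, 0) — d² to each: Quasar:366.25, Delta:146.5, Rigel:396.5, Nova:96.5, Indus:13.25, Juno:174.25 → nearest is Indus
Tally — Quasar:1, Delta:1, Rigel:1, Nova:3, Indus:2. Nova captures the most (3).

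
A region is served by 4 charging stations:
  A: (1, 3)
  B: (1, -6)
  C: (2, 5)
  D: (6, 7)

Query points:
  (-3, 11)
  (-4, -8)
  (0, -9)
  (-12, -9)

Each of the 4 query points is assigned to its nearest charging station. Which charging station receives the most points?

B

(-3, 11) — d² to each: A:80, B:305, C:61, D:97 → nearest is C
(-4, -8) — d² to each: A:146, B:29, C:205, D:325 → nearest is B
(0, -9) — d² to each: A:145, B:10, C:200, D:292 → nearest is B
(-12, -9) — d² to each: A:313, B:178, C:392, D:580 → nearest is B
Tally — B:3, C:1. B captures the most (3).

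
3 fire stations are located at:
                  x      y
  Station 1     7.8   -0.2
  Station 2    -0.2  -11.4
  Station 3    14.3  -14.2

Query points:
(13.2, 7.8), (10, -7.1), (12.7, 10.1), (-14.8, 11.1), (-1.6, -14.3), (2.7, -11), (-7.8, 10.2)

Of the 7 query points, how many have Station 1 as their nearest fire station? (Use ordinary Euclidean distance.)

5

(13.2, 7.8) — d² to each: Station 1:93.16, Station 2:548.2, Station 3:485.21 → nearest is Station 1
(10, -7.1) — d² to each: Station 1:52.45, Station 2:122.53, Station 3:68.9 → nearest is Station 1
(12.7, 10.1) — d² to each: Station 1:130.1, Station 2:628.66, Station 3:593.05 → nearest is Station 1
(-14.8, 11.1) — d² to each: Station 1:638.45, Station 2:719.41, Station 3:1486.9 → nearest is Station 1
(-1.6, -14.3) — d² to each: Station 1:287.17, Station 2:10.37, Station 3:252.82 → nearest is Station 2
(2.7, -11) — d² to each: Station 1:142.65, Station 2:8.57, Station 3:144.8 → nearest is Station 2
(-7.8, 10.2) — d² to each: Station 1:351.52, Station 2:524.32, Station 3:1083.77 → nearest is Station 1
5 of the 7 points have Station 1 as nearest.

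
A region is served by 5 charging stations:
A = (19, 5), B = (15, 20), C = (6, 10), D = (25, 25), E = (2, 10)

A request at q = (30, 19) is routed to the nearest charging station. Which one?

D

Squared Euclidean distances:
|qA|² = (30−19)² + (19−5)² = 121 + 196 = 317
|qB|² = (30−15)² + (19−20)² = 225 + 1 = 226
|qC|² = (30−6)² + (19−10)² = 576 + 81 = 657
|qD|² = (30−25)² + (19−25)² = 25 + 36 = 61
|qE|² = (30−2)² + (19−10)² = 784 + 81 = 865
The smallest is to D, so q lies in the Voronoi region of D.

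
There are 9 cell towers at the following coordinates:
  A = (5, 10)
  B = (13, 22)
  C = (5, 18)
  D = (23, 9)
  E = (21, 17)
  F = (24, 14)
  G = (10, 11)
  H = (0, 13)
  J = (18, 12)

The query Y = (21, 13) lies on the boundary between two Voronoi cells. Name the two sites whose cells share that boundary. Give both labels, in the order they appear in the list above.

F and J

Squared distances from Y to each site:
|YA|² = (21−5)² + (13−10)² = 256 + 9 = 265
|YB|² = (21−13)² + (13−22)² = 64 + 81 = 145
|YC|² = (21−5)² + (13−18)² = 256 + 25 = 281
|YD|² = (21−23)² + (13−9)² = 4 + 16 = 20
|YE|² = (21−21)² + (13−17)² = 0 + 16 = 16
|YF|² = (21−24)² + (13−14)² = 9 + 1 = 10
|YG|² = (21−10)² + (13−11)² = 121 + 4 = 125
|YH|² = (21−0)² + (13−13)² = 441 + 0 = 441
|YJ|² = (21−18)² + (13−12)² = 9 + 1 = 10
Y is equidistant from F and J (both at squared distance 10), and every other site is strictly farther — so Y lies on the F–J Voronoi edge.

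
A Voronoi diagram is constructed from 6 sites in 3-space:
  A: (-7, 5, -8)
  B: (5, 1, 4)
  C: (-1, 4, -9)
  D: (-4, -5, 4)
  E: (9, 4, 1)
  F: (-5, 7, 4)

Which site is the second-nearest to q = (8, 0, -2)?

Compare squared distances (the ordering matches that of the actual distances):
|qA|² = (8−(-7))² + (0−5)² + (-2−(-8))² = 225 + 25 + 36 = 286
|qB|² = (8−5)² + (0−1)² + (-2−4)² = 9 + 1 + 36 = 46
|qC|² = (8−(-1))² + (0−4)² + (-2−(-9))² = 81 + 16 + 49 = 146
|qD|² = (8−(-4))² + (0−(-5))² + (-2−4)² = 144 + 25 + 36 = 205
|qE|² = (8−9)² + (0−4)² + (-2−1)² = 1 + 16 + 9 = 26
|qF|² = (8−(-5))² + (0−7)² + (-2−4)² = 169 + 49 + 36 = 254
Sorted ascending: E, B, C, … — the second-nearest is B.

B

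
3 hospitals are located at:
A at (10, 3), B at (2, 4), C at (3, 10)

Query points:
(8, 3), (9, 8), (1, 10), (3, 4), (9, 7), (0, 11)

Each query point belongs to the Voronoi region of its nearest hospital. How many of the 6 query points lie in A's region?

(8, 3) — d² to each: A:4, B:37, C:74 → nearest is A
(9, 8) — d² to each: A:26, B:65, C:40 → nearest is A
(1, 10) — d² to each: A:130, B:37, C:4 → nearest is C
(3, 4) — d² to each: A:50, B:1, C:36 → nearest is B
(9, 7) — d² to each: A:17, B:58, C:45 → nearest is A
(0, 11) — d² to each: A:164, B:53, C:10 → nearest is C
3 of the 6 points have A as nearest.

3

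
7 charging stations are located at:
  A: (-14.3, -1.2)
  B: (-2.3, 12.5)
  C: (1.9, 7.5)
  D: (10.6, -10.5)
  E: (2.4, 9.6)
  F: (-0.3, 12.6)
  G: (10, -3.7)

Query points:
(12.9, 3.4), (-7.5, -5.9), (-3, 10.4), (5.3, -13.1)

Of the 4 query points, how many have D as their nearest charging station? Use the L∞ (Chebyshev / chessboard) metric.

(12.9, 3.4) — d to each: A:27.2, B:15.2, C:11, D:13.9, E:10.5, F:13.2, G:7.1 → nearest is G
(-7.5, -5.9) — d to each: A:6.8, B:18.4, C:13.4, D:18.1, E:15.5, F:18.5, G:17.5 → nearest is A
(-3, 10.4) — d to each: A:11.6, B:2.1, C:4.9, D:20.9, E:5.4, F:2.7, G:14.1 → nearest is B
(5.3, -13.1) — d to each: A:19.6, B:25.6, C:20.6, D:5.3, E:22.7, F:25.7, G:9.4 → nearest is D
1 of the 4 points has D as nearest.

1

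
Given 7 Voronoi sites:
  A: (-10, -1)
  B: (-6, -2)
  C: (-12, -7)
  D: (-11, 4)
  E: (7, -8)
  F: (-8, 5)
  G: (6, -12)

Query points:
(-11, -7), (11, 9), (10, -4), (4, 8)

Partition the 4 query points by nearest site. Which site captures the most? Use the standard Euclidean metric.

(-11, -7) — d² to each: A:37, B:50, C:1, D:121, E:325, F:153, G:314 → nearest is C
(11, 9) — d² to each: A:541, B:410, C:785, D:509, E:305, F:377, G:466 → nearest is E
(10, -4) — d² to each: A:409, B:260, C:493, D:505, E:25, F:405, G:80 → nearest is E
(4, 8) — d² to each: A:277, B:200, C:481, D:241, E:265, F:153, G:404 → nearest is F
Tally — C:1, E:2, F:1. E captures the most (2).

E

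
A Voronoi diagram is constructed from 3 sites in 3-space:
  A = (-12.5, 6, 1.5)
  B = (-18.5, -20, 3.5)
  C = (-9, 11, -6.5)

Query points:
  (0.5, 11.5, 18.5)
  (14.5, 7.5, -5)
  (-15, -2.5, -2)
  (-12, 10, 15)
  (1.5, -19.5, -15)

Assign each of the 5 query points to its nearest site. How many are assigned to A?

3

(0.5, 11.5, 18.5) — d² to each: A:488.25, B:1578.25, C:715.5 → nearest is A
(14.5, 7.5, -5) — d² to each: A:773.5, B:1917.5, C:566.75 → nearest is C
(-15, -2.5, -2) — d² to each: A:90.75, B:348.75, C:238.5 → nearest is A
(-12, 10, 15) — d² to each: A:198.5, B:1074.5, C:472.25 → nearest is A
(1.5, -19.5, -15) — d² to each: A:1118.5, B:742.5, C:1112.75 → nearest is B
3 of the 5 points have A as nearest.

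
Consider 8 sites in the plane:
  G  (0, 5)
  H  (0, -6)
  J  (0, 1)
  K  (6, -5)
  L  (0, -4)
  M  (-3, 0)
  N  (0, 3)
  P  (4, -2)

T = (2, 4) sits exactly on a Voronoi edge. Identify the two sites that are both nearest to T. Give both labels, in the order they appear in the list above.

G and N

Squared distances from T to each site:
|TG|² = (2−0)² + (4−5)² = 4 + 1 = 5
|TH|² = (2−0)² + (4−(-6))² = 4 + 100 = 104
|TJ|² = (2−0)² + (4−1)² = 4 + 9 = 13
|TK|² = (2−6)² + (4−(-5))² = 16 + 81 = 97
|TL|² = (2−0)² + (4−(-4))² = 4 + 64 = 68
|TM|² = (2−(-3))² + (4−0)² = 25 + 16 = 41
|TN|² = (2−0)² + (4−3)² = 4 + 1 = 5
|TP|² = (2−4)² + (4−(-2))² = 4 + 36 = 40
T is equidistant from G and N (both at squared distance 5), and every other site is strictly farther — so T lies on the G–N Voronoi edge.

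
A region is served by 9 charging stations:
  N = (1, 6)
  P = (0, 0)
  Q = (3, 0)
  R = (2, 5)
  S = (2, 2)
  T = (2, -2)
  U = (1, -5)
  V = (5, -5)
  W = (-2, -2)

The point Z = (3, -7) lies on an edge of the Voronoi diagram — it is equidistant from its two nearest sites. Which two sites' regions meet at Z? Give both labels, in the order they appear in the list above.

Squared distances from Z to each site:
|ZN|² = 4 + 169 = 173
|ZP|² = 9 + 49 = 58
|ZQ|² = 0 + 49 = 49
|ZR|² = 1 + 144 = 145
|ZS|² = 1 + 81 = 82
|ZT|² = 1 + 25 = 26
|ZU|² = 4 + 4 = 8
|ZV|² = 4 + 4 = 8
|ZW|² = 25 + 25 = 50
Z is equidistant from U and V (both at squared distance 8), and every other site is strictly farther — so Z lies on the U–V Voronoi edge.

U and V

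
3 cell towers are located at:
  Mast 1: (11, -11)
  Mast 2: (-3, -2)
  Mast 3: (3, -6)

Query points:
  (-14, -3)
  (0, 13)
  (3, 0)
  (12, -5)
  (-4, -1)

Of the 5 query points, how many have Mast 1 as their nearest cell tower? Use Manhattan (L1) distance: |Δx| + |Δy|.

(-14, -3) — d to each: Mast 1:33, Mast 2:12, Mast 3:20 → nearest is Mast 2
(0, 13) — d to each: Mast 1:35, Mast 2:18, Mast 3:22 → nearest is Mast 2
(3, 0) — d to each: Mast 1:19, Mast 2:8, Mast 3:6 → nearest is Mast 3
(12, -5) — d to each: Mast 1:7, Mast 2:18, Mast 3:10 → nearest is Mast 1
(-4, -1) — d to each: Mast 1:25, Mast 2:2, Mast 3:12 → nearest is Mast 2
1 of the 5 points has Mast 1 as nearest.

1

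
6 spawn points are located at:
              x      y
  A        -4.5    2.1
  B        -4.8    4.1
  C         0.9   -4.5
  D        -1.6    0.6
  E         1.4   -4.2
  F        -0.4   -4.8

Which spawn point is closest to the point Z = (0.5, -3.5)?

Squared Euclidean distances:
|ZA|² = 25 + 31.36 = 56.36
|ZB|² = 28.09 + 57.76 = 85.85
|ZC|² = 0.16 + 1 = 1.16
|ZD|² = 4.41 + 16.81 = 21.22
|ZE|² = 0.81 + 0.49 = 1.3
|ZF|² = 0.81 + 1.69 = 2.5
The smallest is to C, so Z lies in the Voronoi region of C.

C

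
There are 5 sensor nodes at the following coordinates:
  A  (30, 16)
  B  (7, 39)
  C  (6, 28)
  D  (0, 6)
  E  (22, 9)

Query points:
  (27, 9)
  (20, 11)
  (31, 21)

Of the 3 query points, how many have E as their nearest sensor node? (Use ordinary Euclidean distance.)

2

(27, 9) — d² to each: A:58, B:1300, C:802, D:738, E:25 → nearest is E
(20, 11) — d² to each: A:125, B:953, C:485, D:425, E:8 → nearest is E
(31, 21) — d² to each: A:26, B:900, C:674, D:1186, E:225 → nearest is A
2 of the 3 points have E as nearest.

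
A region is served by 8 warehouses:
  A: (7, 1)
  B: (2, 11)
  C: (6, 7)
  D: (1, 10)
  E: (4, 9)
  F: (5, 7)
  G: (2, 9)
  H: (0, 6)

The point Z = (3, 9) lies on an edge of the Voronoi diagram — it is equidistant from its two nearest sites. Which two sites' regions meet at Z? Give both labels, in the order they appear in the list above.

Squared distances from Z to each site:
|ZA|² = (3−7)² + (9−1)² = 16 + 64 = 80
|ZB|² = (3−2)² + (9−11)² = 1 + 4 = 5
|ZC|² = (3−6)² + (9−7)² = 9 + 4 = 13
|ZD|² = (3−1)² + (9−10)² = 4 + 1 = 5
|ZE|² = (3−4)² + (9−9)² = 1 + 0 = 1
|ZF|² = (3−5)² + (9−7)² = 4 + 4 = 8
|ZG|² = (3−2)² + (9−9)² = 1 + 0 = 1
|ZH|² = (3−0)² + (9−6)² = 9 + 9 = 18
Z is equidistant from E and G (both at squared distance 1), and every other site is strictly farther — so Z lies on the E–G Voronoi edge.

E and G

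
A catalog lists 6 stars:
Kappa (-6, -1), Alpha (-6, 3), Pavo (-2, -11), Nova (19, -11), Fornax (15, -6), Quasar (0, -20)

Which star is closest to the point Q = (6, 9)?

Alpha

Compare squared distances (the ordering matches that of the actual distances):
d²(Q, Kappa) = (6−(-6))² + (9−(-1))² = 144 + 100 = 244
d²(Q, Alpha) = (6−(-6))² + (9−3)² = 144 + 36 = 180
d²(Q, Pavo) = (6−(-2))² + (9−(-11))² = 64 + 400 = 464
d²(Q, Nova) = (6−19)² + (9−(-11))² = 169 + 400 = 569
d²(Q, Fornax) = (6−15)² + (9−(-6))² = 81 + 225 = 306
d²(Q, Quasar) = (6−0)² + (9−(-20))² = 36 + 841 = 877
Alpha is nearest.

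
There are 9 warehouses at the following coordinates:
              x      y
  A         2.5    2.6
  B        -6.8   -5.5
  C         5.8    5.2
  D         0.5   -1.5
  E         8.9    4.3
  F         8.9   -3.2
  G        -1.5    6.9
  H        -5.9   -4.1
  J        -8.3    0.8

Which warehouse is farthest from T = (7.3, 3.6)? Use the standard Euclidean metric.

Squared Euclidean distances:
|TA|² = (7.3−2.5)² + (3.6−2.6)² = 23.04 + 1 = 24.04
|TB|² = (7.3−(-6.8))² + (3.6−(-5.5))² = 198.81 + 82.81 = 281.62
|TC|² = (7.3−5.8)² + (3.6−5.2)² = 2.25 + 2.56 = 4.81
|TD|² = (7.3−0.5)² + (3.6−(-1.5))² = 46.24 + 26.01 = 72.25
|TE|² = (7.3−8.9)² + (3.6−4.3)² = 2.56 + 0.49 = 3.05
|TF|² = (7.3−8.9)² + (3.6−(-3.2))² = 2.56 + 46.24 = 48.8
|TG|² = (7.3−(-1.5))² + (3.6−6.9)² = 77.44 + 10.89 = 88.33
|TH|² = (7.3−(-5.9))² + (3.6−(-4.1))² = 174.24 + 59.29 = 233.53
|TJ|² = (7.3−(-8.3))² + (3.6−0.8)² = 243.36 + 7.84 = 251.2
The largest is to B.

B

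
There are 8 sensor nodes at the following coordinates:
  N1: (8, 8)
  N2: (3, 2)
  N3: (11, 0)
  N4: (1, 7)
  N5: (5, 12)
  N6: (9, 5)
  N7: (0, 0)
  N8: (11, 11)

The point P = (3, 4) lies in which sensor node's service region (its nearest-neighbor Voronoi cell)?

N2

Compare squared distances (the ordering matches that of the actual distances):
|PN1|² = (3−8)² + (4−8)² = 25 + 16 = 41
|PN2|² = (3−3)² + (4−2)² = 0 + 4 = 4
|PN3|² = (3−11)² + (4−0)² = 64 + 16 = 80
|PN4|² = (3−1)² + (4−7)² = 4 + 9 = 13
|PN5|² = (3−5)² + (4−12)² = 4 + 64 = 68
|PN6|² = (3−9)² + (4−5)² = 36 + 1 = 37
|PN7|² = (3−0)² + (4−0)² = 9 + 16 = 25
|PN8|² = (3−11)² + (4−11)² = 64 + 49 = 113
N2 is nearest.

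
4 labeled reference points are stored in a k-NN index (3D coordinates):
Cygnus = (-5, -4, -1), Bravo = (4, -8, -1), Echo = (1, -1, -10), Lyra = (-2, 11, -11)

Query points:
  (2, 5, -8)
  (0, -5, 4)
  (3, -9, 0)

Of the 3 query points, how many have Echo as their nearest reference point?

1

(2, 5, -8) — d² to each: Cygnus:179, Bravo:222, Echo:41, Lyra:61 → nearest is Echo
(0, -5, 4) — d² to each: Cygnus:51, Bravo:50, Echo:213, Lyra:485 → nearest is Bravo
(3, -9, 0) — d² to each: Cygnus:90, Bravo:3, Echo:168, Lyra:546 → nearest is Bravo
1 of the 3 points has Echo as nearest.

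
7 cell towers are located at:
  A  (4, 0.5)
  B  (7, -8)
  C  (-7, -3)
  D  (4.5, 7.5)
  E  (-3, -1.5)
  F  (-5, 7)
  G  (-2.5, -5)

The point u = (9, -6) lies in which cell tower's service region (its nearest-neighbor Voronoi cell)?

B

Squared Euclidean distances:
|uA|² = 25 + 42.25 = 67.25
|uB|² = 4 + 4 = 8
|uC|² = 256 + 9 = 265
|uD|² = 20.25 + 182.25 = 202.5
|uE|² = 144 + 20.25 = 164.25
|uF|² = 196 + 169 = 365
|uG|² = 132.25 + 1 = 133.25
The smallest is to B, so u lies in the Voronoi region of B.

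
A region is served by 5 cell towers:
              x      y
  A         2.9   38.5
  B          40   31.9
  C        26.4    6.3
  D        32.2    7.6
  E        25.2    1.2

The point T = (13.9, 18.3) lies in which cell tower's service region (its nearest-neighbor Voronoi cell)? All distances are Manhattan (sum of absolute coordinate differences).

d(T,A) = 11 + 20.2 = 31.2
d(T,B) = 26.1 + 13.6 = 39.7
d(T,C) = 12.5 + 12 = 24.5
d(T,D) = 18.3 + 10.7 = 29
d(T,E) = 11.3 + 17.1 = 28.4
The smallest is to C, so T lies in the Voronoi region of C.

C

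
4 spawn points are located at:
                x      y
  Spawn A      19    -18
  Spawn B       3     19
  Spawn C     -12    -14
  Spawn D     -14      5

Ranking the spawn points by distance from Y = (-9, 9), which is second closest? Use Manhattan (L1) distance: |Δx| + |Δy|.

Spawn B

d(Y, Spawn A) = 28 + 27 = 55
d(Y, Spawn B) = 12 + 10 = 22
d(Y, Spawn C) = 3 + 23 = 26
d(Y, Spawn D) = 5 + 4 = 9
Sorted ascending: Spawn D, Spawn B, Spawn C, … — the second-nearest is Spawn B.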